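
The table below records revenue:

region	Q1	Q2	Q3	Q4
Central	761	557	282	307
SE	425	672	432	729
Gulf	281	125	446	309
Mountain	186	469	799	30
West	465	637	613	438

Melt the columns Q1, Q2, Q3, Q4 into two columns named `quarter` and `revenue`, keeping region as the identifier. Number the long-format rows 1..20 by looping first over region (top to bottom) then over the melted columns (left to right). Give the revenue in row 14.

20 rows total (5 × 4). Row 14: index ⌊(14-1)/4⌋ = 3 into region → Mountain; (14-1) mod 4 = 1 into the melted columns → Q2.
So row 14 is (Mountain, Q2, 469); revenue = 469.

469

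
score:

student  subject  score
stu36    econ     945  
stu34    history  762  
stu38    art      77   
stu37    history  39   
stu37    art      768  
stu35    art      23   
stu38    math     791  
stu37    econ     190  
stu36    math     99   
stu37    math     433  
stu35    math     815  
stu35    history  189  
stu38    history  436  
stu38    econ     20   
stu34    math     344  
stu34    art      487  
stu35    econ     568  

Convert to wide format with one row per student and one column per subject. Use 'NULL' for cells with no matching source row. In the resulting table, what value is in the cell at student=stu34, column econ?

NULL

No long-format row has student=stu34 and subject=econ, so the cell is NULL.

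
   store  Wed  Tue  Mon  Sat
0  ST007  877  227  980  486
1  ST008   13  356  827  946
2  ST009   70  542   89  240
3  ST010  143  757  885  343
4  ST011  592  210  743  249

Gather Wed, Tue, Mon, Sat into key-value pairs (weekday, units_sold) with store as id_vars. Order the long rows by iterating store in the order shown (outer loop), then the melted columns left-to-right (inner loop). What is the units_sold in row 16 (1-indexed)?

20 rows total (5 × 4). Row 16: index ⌊(16-1)/4⌋ = 3 into store → ST010; (16-1) mod 4 = 3 into the melted columns → Sat.
So row 16 is (ST010, Sat, 343); units_sold = 343.

343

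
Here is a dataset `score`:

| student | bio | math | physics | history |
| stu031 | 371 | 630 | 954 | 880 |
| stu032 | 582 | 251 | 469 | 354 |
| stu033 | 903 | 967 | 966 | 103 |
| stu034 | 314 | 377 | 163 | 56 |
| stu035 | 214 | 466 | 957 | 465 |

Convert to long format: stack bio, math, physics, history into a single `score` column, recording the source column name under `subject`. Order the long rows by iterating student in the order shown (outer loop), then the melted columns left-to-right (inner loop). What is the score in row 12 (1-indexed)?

103

20 rows total (5 × 4). Row 12: index ⌊(12-1)/4⌋ = 2 into student → stu033; (12-1) mod 4 = 3 into the melted columns → history.
So row 12 is (stu033, history, 103); score = 103.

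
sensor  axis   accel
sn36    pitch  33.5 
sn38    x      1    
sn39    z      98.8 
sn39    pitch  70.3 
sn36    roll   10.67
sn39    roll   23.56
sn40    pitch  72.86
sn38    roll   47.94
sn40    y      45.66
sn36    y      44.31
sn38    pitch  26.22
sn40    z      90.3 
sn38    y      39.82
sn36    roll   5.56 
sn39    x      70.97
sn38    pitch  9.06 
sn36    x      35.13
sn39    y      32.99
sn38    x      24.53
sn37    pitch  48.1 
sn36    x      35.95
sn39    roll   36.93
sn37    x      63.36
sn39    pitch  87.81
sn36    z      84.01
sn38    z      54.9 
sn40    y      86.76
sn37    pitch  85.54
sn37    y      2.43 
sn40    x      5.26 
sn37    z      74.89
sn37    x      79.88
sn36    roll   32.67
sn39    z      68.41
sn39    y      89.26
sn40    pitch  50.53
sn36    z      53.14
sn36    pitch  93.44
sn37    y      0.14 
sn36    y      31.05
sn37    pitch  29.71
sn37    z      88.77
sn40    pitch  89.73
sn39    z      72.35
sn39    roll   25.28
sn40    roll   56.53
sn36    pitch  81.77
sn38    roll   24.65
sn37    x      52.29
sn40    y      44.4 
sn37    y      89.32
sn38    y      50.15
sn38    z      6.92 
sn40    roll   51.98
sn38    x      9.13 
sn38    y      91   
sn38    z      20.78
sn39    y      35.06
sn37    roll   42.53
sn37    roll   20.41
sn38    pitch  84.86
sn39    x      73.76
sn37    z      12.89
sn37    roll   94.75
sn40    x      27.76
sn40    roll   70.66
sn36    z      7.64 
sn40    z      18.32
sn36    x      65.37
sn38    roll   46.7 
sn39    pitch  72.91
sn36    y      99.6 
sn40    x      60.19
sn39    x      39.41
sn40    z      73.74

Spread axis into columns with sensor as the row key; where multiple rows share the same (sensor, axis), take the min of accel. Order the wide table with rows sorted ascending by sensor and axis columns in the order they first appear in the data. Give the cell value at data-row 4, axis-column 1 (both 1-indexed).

70.3

With rows sorted ascending by sensor, row 4 is sensor=sn39. axis columns in first-appearance order: pitch, x, z, roll, y; column 1 is pitch.
Long rows with sensor=sn39, axis=pitch: min(70.3, 87.81, 72.91) = 70.3.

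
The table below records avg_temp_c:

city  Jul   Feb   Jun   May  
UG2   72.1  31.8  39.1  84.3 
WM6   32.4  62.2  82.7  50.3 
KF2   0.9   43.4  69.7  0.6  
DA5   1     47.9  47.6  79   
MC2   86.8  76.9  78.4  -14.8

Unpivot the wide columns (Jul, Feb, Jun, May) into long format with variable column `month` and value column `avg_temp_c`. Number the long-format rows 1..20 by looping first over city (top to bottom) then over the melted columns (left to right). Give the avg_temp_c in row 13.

1

20 rows total (5 × 4). Row 13: index ⌊(13-1)/4⌋ = 3 into city → DA5; (13-1) mod 4 = 0 into the melted columns → Jul.
So row 13 is (DA5, Jul, 1); avg_temp_c = 1.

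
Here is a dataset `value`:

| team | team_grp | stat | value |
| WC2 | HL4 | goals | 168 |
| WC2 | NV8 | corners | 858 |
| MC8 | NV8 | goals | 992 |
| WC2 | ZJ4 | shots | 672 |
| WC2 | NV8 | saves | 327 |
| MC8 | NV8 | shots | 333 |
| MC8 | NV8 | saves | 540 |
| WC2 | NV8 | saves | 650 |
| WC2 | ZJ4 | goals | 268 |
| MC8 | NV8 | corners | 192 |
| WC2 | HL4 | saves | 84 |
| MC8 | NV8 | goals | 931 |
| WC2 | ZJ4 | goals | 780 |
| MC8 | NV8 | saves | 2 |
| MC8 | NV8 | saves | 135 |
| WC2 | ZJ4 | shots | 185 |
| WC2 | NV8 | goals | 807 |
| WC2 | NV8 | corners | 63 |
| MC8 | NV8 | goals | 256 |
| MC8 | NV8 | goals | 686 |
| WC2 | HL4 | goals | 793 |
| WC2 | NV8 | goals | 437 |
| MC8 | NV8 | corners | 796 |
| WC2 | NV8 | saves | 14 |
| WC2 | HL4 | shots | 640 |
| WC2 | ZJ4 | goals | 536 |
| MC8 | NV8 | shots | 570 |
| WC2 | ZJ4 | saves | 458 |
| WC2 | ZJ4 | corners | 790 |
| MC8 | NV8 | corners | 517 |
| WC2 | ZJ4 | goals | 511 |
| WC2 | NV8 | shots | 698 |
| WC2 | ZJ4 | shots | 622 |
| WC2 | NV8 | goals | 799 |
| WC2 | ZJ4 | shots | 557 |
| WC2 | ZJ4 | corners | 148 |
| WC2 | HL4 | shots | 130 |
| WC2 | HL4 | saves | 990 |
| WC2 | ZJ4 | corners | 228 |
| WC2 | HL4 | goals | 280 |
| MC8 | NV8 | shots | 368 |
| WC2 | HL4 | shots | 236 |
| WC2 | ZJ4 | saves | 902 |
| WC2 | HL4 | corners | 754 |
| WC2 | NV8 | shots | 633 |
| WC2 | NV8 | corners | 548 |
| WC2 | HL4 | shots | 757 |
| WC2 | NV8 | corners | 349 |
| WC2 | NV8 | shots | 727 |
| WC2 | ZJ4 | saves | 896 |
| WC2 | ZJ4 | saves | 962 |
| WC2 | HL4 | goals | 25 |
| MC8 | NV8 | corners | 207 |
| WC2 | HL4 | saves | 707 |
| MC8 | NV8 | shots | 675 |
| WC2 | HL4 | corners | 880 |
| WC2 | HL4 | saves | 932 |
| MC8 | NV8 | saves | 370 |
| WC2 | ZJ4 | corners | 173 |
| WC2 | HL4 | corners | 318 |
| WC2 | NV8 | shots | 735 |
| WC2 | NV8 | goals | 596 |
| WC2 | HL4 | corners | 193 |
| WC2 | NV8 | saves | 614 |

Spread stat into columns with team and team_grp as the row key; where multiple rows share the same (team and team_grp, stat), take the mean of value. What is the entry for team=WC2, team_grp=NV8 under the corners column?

Rows with team=WC2, team_grp=NV8 and stat=corners: value values are 858, 63, 548, 349.
(858 + 63 + 548 + 349) / 4 = 454.50.

454.50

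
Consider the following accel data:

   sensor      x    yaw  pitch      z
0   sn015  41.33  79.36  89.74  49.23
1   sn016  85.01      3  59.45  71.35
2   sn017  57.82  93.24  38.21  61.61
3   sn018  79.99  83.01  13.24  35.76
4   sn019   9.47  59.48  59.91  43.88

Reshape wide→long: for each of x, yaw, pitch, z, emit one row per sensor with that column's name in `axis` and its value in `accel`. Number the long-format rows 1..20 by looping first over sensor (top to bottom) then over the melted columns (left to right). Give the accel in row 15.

13.24

20 rows total (5 × 4). Row 15: index ⌊(15-1)/4⌋ = 3 into sensor → sn018; (15-1) mod 4 = 2 into the melted columns → pitch.
So row 15 is (sn018, pitch, 13.24); accel = 13.24.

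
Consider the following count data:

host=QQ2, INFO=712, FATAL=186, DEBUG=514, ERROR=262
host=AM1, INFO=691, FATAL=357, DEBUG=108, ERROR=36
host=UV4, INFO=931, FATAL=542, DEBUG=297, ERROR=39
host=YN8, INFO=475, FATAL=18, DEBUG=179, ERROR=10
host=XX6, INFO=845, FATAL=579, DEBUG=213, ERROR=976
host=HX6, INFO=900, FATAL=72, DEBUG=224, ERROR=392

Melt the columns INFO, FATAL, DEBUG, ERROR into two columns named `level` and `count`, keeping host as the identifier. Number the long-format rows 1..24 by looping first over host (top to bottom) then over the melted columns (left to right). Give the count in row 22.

24 rows total (6 × 4). Row 22: index ⌊(22-1)/4⌋ = 5 into host → HX6; (22-1) mod 4 = 1 into the melted columns → FATAL.
So row 22 is (HX6, FATAL, 72); count = 72.

72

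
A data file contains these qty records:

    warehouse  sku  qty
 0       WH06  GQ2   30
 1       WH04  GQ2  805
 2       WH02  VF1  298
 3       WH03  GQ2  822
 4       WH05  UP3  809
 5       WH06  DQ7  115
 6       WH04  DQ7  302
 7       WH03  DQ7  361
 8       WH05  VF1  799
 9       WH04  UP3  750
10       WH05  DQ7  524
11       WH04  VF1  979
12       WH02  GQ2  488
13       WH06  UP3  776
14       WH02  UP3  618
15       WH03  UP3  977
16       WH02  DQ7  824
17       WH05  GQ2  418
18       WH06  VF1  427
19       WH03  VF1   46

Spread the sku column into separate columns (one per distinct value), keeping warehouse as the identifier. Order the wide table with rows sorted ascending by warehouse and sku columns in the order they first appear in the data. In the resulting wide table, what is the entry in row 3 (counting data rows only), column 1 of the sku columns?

805

With rows sorted ascending by warehouse, row 3 is warehouse=WH04. sku columns in first-appearance order: GQ2, VF1, UP3, DQ7; column 1 is GQ2.
Long rows with warehouse=WH04, sku=GQ2: qty = 805.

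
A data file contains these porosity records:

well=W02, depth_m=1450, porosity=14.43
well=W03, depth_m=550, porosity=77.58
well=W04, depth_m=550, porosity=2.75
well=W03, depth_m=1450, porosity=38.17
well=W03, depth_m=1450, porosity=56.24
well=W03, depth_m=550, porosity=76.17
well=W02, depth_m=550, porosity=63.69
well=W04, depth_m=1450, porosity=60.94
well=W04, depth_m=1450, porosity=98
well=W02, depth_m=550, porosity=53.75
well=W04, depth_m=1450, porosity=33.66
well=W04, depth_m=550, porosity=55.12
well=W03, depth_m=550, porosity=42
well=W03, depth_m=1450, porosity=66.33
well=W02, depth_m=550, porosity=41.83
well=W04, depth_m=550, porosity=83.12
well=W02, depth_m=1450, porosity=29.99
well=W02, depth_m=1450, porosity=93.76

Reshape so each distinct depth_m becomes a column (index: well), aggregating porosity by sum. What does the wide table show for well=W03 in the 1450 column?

160.74

Rows with well=W03 and depth_m=1450: porosity values are 38.17, 56.24, 66.33.
38.17 + 56.24 + 66.33 = 160.74.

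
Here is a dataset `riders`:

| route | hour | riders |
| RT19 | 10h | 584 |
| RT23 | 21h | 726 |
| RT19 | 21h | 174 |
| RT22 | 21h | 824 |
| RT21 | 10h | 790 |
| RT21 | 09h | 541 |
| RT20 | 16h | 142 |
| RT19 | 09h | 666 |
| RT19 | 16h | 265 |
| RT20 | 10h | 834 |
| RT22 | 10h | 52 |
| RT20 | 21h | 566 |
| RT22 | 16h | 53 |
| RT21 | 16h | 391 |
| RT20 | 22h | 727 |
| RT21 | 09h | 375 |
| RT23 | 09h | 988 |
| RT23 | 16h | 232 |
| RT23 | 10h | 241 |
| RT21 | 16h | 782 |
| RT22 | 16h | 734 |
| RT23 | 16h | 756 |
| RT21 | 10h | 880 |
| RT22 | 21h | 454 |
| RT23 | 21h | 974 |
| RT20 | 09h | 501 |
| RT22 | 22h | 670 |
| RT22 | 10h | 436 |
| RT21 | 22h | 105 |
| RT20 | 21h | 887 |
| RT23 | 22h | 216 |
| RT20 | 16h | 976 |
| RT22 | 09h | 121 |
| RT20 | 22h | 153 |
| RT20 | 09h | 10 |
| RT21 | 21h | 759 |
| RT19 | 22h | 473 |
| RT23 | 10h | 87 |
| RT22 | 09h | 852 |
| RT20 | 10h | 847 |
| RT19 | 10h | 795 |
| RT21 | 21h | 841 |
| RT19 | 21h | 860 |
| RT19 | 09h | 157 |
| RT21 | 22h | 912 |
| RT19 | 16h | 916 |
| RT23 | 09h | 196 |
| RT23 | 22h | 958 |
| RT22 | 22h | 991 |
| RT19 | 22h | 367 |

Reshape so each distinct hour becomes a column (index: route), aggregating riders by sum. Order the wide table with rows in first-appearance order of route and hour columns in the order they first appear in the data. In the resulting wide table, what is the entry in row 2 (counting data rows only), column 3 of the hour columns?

With rows in first-appearance order of route, row 2 is route=RT23. hour columns in first-appearance order: 10h, 21h, 09h, 16h, 22h; column 3 is 09h.
Long rows with route=RT23, hour=09h: 988 + 196 = 1184.

1184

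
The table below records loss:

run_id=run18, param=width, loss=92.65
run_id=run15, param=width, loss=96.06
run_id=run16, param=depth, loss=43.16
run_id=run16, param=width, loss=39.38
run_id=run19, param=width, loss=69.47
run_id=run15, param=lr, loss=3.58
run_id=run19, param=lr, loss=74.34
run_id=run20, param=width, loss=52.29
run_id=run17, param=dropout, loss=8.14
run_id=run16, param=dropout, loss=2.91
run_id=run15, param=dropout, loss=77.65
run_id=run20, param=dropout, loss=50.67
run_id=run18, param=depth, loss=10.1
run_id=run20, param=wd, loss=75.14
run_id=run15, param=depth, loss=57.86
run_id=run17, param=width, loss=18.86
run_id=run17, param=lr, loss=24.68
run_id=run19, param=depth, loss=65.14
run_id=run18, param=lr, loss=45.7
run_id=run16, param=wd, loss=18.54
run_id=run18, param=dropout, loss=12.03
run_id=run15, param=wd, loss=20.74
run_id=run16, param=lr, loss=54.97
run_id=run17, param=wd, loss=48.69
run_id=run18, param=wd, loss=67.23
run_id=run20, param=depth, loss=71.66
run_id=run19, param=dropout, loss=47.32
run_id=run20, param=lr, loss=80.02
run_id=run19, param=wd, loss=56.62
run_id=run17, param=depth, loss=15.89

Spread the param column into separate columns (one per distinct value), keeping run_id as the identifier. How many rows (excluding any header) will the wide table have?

6 distinct run_id values → 6 rows.

6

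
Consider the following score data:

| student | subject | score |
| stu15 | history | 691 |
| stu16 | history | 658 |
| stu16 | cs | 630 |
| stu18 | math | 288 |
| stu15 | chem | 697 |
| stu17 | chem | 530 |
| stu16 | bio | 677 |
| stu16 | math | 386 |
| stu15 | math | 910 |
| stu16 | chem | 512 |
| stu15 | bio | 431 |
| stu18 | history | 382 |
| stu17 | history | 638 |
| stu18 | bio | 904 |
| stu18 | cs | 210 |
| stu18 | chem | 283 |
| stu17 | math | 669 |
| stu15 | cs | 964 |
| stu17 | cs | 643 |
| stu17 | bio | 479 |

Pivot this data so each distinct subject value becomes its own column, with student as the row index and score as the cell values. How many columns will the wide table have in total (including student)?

1 column for student plus 5 distinct subject values → 6 columns.

6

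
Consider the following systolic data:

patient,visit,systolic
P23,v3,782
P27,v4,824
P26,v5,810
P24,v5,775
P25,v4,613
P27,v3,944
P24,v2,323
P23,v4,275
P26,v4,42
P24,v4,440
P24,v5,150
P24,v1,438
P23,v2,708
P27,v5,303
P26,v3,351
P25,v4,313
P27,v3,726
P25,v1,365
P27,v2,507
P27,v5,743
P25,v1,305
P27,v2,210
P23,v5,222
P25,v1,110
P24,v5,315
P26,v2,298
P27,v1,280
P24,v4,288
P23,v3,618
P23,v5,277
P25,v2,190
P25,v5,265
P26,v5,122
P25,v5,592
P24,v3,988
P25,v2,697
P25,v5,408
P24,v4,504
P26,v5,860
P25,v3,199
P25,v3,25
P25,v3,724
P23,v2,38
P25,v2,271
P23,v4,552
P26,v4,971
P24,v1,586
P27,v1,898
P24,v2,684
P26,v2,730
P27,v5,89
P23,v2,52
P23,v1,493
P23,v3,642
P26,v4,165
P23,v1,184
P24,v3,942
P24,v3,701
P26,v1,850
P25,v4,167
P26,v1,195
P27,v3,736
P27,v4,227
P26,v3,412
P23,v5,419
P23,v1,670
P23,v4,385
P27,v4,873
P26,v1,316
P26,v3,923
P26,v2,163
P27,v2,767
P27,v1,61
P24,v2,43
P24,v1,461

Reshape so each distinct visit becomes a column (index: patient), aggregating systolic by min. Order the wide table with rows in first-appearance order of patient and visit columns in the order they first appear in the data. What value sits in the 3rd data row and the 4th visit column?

With rows in first-appearance order of patient, row 3 is patient=P26. visit columns in first-appearance order: v3, v4, v5, v2, v1; column 4 is v2.
Long rows with patient=P26, visit=v2: min(298, 730, 163) = 163.

163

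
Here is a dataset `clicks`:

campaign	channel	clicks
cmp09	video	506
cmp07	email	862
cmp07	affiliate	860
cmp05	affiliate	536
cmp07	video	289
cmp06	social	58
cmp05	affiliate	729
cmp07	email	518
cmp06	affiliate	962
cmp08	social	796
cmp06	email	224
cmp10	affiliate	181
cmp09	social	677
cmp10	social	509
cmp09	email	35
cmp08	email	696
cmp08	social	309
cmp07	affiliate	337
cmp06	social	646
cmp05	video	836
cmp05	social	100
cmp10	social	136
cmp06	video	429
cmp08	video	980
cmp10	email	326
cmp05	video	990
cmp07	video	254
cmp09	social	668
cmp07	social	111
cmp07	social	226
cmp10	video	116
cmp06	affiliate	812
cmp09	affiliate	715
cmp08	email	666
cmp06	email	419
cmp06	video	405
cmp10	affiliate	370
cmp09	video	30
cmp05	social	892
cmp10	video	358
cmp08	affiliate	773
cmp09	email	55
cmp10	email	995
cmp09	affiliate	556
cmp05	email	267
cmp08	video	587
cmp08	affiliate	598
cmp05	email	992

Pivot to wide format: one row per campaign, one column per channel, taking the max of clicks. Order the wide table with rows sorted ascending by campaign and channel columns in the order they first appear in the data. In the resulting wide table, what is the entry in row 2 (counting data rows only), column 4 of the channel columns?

646

With rows sorted ascending by campaign, row 2 is campaign=cmp06. channel columns in first-appearance order: video, email, affiliate, social; column 4 is social.
Long rows with campaign=cmp06, channel=social: max(58, 646) = 646.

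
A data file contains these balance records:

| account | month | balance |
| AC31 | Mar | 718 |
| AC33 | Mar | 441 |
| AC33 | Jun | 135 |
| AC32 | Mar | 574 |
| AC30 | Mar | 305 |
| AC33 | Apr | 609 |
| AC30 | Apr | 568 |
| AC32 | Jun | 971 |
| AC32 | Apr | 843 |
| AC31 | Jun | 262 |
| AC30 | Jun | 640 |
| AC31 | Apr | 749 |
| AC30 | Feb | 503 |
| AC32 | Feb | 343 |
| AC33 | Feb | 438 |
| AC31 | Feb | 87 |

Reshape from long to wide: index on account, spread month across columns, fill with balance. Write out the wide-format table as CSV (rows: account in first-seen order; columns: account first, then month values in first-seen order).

Columns: account plus the 4 distinct month values (Mar, Jun, Apr, Feb).
For example, row AC31 column Mar takes balance=718 from the long row (AC31, Mar).

account,Mar,Jun,Apr,Feb
AC31,718,262,749,87
AC33,441,135,609,438
AC32,574,971,843,343
AC30,305,640,568,503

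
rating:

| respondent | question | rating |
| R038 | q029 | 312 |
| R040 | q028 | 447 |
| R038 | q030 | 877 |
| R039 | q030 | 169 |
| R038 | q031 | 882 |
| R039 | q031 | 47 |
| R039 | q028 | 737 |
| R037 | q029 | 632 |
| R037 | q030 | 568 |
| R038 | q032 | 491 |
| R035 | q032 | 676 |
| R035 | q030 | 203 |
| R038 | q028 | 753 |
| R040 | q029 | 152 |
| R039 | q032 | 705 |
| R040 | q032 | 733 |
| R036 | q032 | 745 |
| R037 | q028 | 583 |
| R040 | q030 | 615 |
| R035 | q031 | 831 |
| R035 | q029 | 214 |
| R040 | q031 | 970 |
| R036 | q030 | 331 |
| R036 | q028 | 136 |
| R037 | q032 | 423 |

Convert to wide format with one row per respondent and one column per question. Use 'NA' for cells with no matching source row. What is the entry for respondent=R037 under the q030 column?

568

The long row with respondent=R037, question=q030 has rating=568.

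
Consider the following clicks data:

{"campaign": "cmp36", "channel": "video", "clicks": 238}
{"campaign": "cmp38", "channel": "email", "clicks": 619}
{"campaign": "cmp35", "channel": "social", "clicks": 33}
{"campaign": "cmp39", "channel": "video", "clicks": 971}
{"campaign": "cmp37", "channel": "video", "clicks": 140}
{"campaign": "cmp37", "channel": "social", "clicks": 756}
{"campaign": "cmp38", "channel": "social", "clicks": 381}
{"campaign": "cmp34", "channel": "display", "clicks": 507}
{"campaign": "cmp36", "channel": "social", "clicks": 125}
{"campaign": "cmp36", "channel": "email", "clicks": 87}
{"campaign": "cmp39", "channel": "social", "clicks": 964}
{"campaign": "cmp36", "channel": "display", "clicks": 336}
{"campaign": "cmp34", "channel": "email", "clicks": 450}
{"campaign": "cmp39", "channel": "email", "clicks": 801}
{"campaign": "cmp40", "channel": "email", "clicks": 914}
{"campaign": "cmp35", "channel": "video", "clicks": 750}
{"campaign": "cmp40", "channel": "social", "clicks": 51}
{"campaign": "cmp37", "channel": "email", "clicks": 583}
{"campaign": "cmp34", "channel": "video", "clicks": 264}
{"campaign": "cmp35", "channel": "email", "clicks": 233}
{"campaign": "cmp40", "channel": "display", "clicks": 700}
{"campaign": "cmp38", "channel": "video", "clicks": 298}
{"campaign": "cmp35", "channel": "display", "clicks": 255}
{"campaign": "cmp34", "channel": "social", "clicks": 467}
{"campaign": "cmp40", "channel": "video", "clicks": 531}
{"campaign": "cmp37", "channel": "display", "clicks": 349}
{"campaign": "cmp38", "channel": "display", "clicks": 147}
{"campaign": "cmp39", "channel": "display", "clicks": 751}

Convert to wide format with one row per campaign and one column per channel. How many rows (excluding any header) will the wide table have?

7 distinct campaign values → 7 rows.

7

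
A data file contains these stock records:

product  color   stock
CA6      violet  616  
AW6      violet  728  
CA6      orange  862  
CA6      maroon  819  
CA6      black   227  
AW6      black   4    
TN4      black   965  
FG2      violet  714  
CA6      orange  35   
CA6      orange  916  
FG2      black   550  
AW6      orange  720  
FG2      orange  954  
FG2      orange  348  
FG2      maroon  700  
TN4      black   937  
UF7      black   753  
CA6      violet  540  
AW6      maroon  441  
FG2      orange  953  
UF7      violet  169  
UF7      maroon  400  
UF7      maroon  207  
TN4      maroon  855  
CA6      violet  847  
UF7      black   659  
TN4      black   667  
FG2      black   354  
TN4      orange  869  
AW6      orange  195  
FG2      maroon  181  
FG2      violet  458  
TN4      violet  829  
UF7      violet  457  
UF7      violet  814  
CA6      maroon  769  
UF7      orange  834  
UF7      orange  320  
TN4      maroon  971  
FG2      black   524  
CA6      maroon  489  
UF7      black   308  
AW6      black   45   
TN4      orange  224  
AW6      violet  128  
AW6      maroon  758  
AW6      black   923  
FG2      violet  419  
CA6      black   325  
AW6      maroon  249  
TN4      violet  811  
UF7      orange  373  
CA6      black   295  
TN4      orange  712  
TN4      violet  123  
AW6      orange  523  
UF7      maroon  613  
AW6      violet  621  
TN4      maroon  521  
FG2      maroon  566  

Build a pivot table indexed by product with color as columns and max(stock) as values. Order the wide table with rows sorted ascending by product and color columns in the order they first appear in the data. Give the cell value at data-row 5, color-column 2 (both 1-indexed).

834

With rows sorted ascending by product, row 5 is product=UF7. color columns in first-appearance order: violet, orange, maroon, black; column 2 is orange.
Long rows with product=UF7, color=orange: max(834, 320, 373) = 834.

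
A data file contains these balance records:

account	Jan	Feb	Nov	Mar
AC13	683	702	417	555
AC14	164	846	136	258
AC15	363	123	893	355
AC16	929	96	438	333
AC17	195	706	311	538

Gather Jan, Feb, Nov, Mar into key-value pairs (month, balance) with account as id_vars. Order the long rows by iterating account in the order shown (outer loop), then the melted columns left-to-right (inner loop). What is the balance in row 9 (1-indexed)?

20 rows total (5 × 4). Row 9: index ⌊(9-1)/4⌋ = 2 into account → AC15; (9-1) mod 4 = 0 into the melted columns → Jan.
So row 9 is (AC15, Jan, 363); balance = 363.

363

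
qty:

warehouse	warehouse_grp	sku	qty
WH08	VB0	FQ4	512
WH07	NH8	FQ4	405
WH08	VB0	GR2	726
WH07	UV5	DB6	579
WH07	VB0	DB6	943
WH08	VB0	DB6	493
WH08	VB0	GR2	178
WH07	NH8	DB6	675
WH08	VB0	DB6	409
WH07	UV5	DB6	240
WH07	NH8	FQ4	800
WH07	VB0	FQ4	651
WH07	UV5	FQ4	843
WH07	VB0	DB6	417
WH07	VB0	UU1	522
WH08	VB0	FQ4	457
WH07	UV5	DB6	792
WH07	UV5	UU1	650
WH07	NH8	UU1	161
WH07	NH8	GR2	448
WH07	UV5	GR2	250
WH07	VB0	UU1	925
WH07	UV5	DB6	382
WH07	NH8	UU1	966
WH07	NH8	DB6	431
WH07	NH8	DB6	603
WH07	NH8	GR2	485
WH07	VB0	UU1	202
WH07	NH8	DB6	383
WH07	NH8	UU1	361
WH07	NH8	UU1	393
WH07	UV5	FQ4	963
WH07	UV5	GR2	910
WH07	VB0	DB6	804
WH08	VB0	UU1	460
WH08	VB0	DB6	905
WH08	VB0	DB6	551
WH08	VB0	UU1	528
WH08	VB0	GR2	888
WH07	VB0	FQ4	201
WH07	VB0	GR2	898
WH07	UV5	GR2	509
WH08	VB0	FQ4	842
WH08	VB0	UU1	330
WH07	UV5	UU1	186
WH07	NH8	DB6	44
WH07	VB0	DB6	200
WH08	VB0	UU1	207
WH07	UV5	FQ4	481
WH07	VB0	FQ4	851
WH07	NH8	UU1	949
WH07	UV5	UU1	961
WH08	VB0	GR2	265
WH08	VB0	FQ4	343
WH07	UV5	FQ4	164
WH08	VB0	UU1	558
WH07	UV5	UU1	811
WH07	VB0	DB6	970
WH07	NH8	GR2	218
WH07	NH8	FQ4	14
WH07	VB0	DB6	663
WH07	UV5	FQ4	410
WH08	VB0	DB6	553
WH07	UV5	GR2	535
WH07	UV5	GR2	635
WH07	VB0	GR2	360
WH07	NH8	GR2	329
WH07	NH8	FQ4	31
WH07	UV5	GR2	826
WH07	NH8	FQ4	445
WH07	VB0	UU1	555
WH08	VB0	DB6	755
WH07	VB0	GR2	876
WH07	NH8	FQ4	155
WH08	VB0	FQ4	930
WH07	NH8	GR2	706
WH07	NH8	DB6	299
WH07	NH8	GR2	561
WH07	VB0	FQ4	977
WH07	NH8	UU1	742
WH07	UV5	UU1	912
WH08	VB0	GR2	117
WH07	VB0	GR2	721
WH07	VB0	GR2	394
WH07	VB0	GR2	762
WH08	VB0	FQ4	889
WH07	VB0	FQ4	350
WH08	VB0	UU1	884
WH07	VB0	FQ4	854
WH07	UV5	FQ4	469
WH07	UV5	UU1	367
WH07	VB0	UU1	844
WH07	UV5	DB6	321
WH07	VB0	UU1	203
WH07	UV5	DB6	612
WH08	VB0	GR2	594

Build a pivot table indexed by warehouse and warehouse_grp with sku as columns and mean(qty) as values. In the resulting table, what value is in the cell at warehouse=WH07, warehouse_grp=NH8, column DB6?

405.83

Rows with warehouse=WH07, warehouse_grp=NH8 and sku=DB6: qty values are 675, 431, 603, 383, 44, 299.
(675 + 431 + 603 + 383 + 44 + 299) / 6 = 405.83.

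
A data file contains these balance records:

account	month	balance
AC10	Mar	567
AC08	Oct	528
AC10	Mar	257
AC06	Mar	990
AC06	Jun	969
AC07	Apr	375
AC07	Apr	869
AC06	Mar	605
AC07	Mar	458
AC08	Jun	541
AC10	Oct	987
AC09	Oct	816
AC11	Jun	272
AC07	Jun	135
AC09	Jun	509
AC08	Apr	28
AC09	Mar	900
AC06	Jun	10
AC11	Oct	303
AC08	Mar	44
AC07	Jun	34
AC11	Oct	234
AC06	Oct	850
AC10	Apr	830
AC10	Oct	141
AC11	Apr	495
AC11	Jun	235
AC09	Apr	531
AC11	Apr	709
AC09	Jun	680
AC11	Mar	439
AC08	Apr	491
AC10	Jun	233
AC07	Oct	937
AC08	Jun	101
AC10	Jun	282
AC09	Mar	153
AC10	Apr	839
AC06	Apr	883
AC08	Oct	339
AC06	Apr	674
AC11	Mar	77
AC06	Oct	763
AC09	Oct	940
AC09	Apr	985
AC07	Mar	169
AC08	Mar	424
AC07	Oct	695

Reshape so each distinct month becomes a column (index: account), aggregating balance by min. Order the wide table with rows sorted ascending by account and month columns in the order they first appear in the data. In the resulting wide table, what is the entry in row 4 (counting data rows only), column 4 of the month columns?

531

With rows sorted ascending by account, row 4 is account=AC09. month columns in first-appearance order: Mar, Oct, Jun, Apr; column 4 is Apr.
Long rows with account=AC09, month=Apr: min(531, 985) = 531.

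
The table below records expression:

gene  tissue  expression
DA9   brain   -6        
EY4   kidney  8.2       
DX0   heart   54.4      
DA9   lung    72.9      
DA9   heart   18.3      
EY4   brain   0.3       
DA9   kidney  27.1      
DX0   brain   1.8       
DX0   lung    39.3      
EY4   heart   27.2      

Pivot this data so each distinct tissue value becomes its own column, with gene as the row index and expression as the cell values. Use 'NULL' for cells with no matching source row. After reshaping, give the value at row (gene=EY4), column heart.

27.2

The long row with gene=EY4, tissue=heart has expression=27.2.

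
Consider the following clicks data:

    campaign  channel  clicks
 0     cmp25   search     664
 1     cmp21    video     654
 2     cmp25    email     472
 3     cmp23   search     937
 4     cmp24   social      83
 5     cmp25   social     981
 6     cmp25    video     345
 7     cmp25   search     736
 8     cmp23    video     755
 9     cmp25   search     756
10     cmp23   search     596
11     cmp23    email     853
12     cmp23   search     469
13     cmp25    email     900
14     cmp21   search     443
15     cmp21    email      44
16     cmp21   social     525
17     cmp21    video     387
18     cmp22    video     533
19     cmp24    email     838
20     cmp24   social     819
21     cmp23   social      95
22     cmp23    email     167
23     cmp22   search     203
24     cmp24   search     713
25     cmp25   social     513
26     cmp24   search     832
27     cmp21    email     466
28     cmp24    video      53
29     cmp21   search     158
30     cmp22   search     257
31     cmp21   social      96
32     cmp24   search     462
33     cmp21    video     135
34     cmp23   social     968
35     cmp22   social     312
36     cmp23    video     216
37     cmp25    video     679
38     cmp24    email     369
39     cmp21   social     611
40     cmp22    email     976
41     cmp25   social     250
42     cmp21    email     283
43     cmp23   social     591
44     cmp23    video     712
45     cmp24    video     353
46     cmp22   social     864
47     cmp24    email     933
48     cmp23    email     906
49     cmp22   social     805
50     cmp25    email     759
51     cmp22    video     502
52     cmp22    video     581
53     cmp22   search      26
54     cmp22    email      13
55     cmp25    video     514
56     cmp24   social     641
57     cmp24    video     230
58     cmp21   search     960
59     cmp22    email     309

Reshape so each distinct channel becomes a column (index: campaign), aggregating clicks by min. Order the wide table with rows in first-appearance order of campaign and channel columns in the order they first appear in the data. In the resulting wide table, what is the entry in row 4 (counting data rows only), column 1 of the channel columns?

462

With rows in first-appearance order of campaign, row 4 is campaign=cmp24. channel columns in first-appearance order: search, video, email, social; column 1 is search.
Long rows with campaign=cmp24, channel=search: min(713, 832, 462) = 462.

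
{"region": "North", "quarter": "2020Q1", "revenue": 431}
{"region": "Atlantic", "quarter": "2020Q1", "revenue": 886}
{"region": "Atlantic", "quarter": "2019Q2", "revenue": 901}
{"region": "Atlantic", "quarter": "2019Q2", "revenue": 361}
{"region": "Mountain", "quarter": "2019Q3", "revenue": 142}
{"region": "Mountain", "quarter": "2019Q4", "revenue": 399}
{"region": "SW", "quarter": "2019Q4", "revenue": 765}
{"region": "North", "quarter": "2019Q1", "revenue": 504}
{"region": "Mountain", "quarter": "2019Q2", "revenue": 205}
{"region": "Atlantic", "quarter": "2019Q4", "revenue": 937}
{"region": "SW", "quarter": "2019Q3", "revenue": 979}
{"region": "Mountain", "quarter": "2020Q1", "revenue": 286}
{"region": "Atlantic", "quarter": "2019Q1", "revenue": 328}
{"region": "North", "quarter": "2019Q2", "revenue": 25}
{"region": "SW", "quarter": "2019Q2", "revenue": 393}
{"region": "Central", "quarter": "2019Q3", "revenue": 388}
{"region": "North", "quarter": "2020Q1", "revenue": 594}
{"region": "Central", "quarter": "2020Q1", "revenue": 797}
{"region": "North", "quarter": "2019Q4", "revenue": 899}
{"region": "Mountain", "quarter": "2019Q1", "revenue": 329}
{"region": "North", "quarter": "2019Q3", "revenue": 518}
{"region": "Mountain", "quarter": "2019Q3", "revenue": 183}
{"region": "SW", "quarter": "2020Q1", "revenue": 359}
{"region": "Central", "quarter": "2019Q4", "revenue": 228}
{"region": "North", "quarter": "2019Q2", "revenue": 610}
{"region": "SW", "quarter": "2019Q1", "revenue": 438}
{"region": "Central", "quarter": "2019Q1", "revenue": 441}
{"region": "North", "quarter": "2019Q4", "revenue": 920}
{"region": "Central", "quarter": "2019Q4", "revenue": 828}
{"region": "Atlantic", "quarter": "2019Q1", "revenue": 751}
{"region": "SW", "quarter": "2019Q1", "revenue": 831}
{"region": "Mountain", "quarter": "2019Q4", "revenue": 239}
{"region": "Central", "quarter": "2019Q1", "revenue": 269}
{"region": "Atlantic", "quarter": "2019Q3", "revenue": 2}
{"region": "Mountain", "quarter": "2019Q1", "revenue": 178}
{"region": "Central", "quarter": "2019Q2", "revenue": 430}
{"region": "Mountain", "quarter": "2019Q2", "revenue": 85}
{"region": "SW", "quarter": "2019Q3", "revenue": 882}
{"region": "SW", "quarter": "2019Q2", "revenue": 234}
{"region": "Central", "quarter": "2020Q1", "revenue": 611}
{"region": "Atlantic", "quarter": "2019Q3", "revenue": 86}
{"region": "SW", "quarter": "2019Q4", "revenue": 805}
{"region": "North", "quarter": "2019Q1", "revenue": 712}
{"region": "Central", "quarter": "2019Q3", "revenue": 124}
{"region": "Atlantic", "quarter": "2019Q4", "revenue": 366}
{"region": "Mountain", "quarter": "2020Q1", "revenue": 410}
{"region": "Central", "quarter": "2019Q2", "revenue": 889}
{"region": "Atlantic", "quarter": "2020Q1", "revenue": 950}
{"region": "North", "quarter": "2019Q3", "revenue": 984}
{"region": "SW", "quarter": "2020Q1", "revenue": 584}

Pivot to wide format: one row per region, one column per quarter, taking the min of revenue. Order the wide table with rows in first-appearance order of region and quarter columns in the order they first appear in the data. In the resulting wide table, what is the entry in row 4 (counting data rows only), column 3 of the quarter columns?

882

With rows in first-appearance order of region, row 4 is region=SW. quarter columns in first-appearance order: 2020Q1, 2019Q2, 2019Q3, 2019Q4, 2019Q1; column 3 is 2019Q3.
Long rows with region=SW, quarter=2019Q3: min(979, 882) = 882.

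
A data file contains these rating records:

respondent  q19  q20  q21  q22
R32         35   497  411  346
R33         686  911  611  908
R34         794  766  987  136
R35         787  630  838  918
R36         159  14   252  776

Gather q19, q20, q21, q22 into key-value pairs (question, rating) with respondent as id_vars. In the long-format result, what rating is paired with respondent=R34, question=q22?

Unpivoting turns each (respondent, wide-column) pair into one long row.
The wide cell at row R34, column q22 holds 136, so the long row (R34, q22) has rating=136.

136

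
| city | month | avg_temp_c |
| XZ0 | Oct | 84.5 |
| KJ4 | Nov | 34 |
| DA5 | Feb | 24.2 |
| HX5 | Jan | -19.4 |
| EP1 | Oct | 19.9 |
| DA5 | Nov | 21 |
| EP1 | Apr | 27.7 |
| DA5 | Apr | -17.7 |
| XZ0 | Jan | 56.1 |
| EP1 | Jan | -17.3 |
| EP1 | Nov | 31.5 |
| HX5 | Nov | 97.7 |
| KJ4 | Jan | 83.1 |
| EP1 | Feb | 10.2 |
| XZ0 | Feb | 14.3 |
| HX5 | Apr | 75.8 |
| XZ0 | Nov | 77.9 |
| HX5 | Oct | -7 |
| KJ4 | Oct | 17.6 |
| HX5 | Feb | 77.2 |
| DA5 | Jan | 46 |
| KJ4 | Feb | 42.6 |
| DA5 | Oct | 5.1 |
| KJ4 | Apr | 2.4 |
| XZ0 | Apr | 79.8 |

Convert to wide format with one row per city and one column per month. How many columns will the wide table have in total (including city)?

1 column for city plus 5 distinct month values → 6 columns.

6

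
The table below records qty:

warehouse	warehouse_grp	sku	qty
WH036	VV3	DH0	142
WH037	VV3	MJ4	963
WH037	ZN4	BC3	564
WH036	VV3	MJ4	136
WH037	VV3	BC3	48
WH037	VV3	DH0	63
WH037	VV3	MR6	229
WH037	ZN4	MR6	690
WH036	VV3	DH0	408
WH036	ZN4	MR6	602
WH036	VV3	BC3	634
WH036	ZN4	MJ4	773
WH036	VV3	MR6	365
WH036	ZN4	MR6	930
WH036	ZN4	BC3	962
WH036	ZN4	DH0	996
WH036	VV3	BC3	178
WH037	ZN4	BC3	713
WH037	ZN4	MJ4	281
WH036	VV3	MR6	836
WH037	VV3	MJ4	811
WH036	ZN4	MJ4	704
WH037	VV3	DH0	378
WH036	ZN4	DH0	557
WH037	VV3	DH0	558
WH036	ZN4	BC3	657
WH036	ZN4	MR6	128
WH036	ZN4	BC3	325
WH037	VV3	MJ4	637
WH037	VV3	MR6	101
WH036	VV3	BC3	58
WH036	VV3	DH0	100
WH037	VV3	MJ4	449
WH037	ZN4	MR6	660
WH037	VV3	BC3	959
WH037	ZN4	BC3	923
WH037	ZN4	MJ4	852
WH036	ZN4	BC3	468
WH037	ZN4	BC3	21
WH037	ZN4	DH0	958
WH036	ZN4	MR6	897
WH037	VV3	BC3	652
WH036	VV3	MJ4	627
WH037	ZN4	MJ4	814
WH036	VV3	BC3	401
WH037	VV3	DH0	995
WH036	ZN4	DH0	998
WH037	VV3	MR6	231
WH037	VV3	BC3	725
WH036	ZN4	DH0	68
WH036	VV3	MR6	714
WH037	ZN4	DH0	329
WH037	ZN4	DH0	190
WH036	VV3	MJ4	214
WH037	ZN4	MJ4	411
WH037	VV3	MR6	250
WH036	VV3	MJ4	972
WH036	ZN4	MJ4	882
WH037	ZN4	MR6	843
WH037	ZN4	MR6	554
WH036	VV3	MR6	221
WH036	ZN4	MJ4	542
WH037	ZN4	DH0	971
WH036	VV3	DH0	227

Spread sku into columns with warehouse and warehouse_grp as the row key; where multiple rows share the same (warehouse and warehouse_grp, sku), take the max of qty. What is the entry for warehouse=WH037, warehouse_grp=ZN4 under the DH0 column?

Rows with warehouse=WH037, warehouse_grp=ZN4 and sku=DH0: qty values are 958, 329, 190, 971.
max(958, 329, 190, 971) = 971.

971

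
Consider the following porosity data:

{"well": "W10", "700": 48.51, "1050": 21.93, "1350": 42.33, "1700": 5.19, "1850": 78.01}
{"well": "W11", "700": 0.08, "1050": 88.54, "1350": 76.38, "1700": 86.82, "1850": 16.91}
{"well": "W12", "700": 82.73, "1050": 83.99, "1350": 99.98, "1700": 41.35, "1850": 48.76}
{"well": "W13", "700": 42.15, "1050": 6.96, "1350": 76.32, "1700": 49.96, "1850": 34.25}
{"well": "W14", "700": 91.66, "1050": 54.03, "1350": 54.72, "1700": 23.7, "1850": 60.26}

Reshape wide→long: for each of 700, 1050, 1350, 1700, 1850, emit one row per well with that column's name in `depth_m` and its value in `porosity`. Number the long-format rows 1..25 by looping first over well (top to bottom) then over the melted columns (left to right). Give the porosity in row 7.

88.54

25 rows total (5 × 5). Row 7: index ⌊(7-1)/5⌋ = 1 into well → W11; (7-1) mod 5 = 1 into the melted columns → 1050.
So row 7 is (W11, 1050, 88.54); porosity = 88.54.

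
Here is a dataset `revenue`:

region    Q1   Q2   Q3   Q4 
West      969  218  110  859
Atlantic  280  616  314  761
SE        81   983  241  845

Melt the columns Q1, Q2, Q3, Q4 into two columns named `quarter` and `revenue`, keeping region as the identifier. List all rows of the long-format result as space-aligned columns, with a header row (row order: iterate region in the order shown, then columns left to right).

region    quarter  revenue
West      Q1       969    
West      Q2       218    
West      Q3       110    
West      Q4       859    
Atlantic  Q1       280    
Atlantic  Q2       616    
Atlantic  Q3       314    
Atlantic  Q4       761    
SE        Q1       81     
SE        Q2       983    
SE        Q3       241    
SE        Q4       845    

Each (region, column) pair becomes one row: 3 × 4 = 12 rows.
For example, (West, Q1) → revenue=969.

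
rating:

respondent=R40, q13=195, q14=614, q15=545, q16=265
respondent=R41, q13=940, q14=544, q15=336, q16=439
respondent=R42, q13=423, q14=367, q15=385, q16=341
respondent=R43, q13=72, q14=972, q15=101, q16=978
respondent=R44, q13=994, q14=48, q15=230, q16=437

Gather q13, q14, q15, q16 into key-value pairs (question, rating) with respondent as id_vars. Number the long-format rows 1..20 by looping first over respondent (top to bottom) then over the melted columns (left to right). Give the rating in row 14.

20 rows total (5 × 4). Row 14: index ⌊(14-1)/4⌋ = 3 into respondent → R43; (14-1) mod 4 = 1 into the melted columns → q14.
So row 14 is (R43, q14, 972); rating = 972.

972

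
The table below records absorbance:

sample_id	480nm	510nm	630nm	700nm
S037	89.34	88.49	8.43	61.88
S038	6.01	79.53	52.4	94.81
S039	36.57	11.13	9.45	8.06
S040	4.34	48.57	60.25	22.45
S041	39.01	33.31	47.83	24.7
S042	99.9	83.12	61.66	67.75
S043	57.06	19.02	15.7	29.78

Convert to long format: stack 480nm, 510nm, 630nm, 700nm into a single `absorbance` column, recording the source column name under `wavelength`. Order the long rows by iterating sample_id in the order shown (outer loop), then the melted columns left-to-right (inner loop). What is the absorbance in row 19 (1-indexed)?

28 rows total (7 × 4). Row 19: index ⌊(19-1)/4⌋ = 4 into sample_id → S041; (19-1) mod 4 = 2 into the melted columns → 630nm.
So row 19 is (S041, 630nm, 47.83); absorbance = 47.83.

47.83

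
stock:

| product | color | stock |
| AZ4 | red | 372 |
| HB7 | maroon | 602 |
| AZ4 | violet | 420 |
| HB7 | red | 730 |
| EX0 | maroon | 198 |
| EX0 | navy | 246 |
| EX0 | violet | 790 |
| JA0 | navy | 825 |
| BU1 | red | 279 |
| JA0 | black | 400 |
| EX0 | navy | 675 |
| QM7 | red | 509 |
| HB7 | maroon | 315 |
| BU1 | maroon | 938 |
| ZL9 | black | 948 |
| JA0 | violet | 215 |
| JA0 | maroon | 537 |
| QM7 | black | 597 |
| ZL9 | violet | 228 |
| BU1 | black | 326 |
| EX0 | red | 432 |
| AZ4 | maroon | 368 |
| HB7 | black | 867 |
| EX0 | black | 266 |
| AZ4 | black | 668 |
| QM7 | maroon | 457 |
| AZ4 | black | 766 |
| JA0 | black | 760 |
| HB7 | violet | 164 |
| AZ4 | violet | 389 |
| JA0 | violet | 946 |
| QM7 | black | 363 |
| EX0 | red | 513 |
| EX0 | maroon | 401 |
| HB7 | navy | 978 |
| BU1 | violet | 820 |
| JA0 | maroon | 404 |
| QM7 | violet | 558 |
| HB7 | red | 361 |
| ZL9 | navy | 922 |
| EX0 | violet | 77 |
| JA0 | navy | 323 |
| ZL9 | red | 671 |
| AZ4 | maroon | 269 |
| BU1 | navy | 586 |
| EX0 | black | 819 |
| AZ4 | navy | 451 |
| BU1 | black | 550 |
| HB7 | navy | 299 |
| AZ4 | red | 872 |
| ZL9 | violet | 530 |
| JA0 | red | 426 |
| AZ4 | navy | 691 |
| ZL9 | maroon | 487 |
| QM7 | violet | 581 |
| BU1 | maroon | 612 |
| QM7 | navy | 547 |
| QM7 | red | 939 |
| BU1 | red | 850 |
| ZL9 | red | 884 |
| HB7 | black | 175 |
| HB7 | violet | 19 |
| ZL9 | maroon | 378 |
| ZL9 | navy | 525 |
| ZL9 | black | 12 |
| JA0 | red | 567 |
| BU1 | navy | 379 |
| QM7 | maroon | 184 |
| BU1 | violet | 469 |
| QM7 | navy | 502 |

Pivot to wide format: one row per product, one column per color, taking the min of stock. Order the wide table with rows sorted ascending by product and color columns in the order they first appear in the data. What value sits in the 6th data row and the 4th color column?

With rows sorted ascending by product, row 6 is product=QM7. color columns in first-appearance order: red, maroon, violet, navy, black; column 4 is navy.
Long rows with product=QM7, color=navy: min(547, 502) = 502.

502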